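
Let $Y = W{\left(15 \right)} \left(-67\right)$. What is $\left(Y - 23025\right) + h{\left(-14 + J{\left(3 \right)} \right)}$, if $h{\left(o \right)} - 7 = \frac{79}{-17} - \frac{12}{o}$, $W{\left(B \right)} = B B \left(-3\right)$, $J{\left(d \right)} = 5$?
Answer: $\frac{1132388}{51} \approx 22204.0$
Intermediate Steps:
$W{\left(B \right)} = - 3 B^{2}$ ($W{\left(B \right)} = B^{2} \left(-3\right) = - 3 B^{2}$)
$h{\left(o \right)} = \frac{40}{17} - \frac{12}{o}$ ($h{\left(o \right)} = 7 + \left(\frac{79}{-17} - \frac{12}{o}\right) = 7 + \left(79 \left(- \frac{1}{17}\right) - \frac{12}{o}\right) = 7 - \left(\frac{79}{17} + \frac{12}{o}\right) = \frac{40}{17} - \frac{12}{o}$)
$Y = 45225$ ($Y = - 3 \cdot 15^{2} \left(-67\right) = \left(-3\right) 225 \left(-67\right) = \left(-675\right) \left(-67\right) = 45225$)
$\left(Y - 23025\right) + h{\left(-14 + J{\left(3 \right)} \right)} = \left(45225 - 23025\right) + \left(\frac{40}{17} - \frac{12}{-14 + 5}\right) = 22200 + \left(\frac{40}{17} - \frac{12}{-9}\right) = 22200 + \left(\frac{40}{17} - - \frac{4}{3}\right) = 22200 + \left(\frac{40}{17} + \frac{4}{3}\right) = 22200 + \frac{188}{51} = \frac{1132388}{51}$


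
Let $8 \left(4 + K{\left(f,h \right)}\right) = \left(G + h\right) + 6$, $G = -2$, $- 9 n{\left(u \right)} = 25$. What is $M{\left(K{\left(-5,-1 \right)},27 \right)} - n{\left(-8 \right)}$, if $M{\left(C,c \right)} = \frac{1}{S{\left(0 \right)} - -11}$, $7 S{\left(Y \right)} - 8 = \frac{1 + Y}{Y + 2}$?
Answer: $\frac{163}{57} \approx 2.8596$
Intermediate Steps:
$S{\left(Y \right)} = \frac{8}{7} + \frac{1 + Y}{7 \left(2 + Y\right)}$ ($S{\left(Y \right)} = \frac{8}{7} + \frac{\left(1 + Y\right) \frac{1}{Y + 2}}{7} = \frac{8}{7} + \frac{\left(1 + Y\right) \frac{1}{2 + Y}}{7} = \frac{8}{7} + \frac{\frac{1}{2 + Y} \left(1 + Y\right)}{7} = \frac{8}{7} + \frac{1 + Y}{7 \left(2 + Y\right)}$)
$n{\left(u \right)} = - \frac{25}{9}$ ($n{\left(u \right)} = \left(- \frac{1}{9}\right) 25 = - \frac{25}{9}$)
$K{\left(f,h \right)} = - \frac{7}{2} + \frac{h}{8}$ ($K{\left(f,h \right)} = -4 + \frac{\left(-2 + h\right) + 6}{8} = -4 + \frac{4 + h}{8} = -4 + \left(\frac{1}{2} + \frac{h}{8}\right) = - \frac{7}{2} + \frac{h}{8}$)
$M{\left(C,c \right)} = \frac{14}{171}$ ($M{\left(C,c \right)} = \frac{1}{\frac{17 + 9 \cdot 0}{7 \left(2 + 0\right)} - -11} = \frac{1}{\frac{17 + 0}{7 \cdot 2} + 11} = \frac{1}{\frac{1}{7} \cdot \frac{1}{2} \cdot 17 + 11} = \frac{1}{\frac{17}{14} + 11} = \frac{1}{\frac{171}{14}} = \frac{14}{171}$)
$M{\left(K{\left(-5,-1 \right)},27 \right)} - n{\left(-8 \right)} = \frac{14}{171} - - \frac{25}{9} = \frac{14}{171} + \frac{25}{9} = \frac{163}{57}$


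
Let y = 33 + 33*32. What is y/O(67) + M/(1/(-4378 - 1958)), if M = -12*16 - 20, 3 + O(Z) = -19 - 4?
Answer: 34922943/26 ≈ 1.3432e+6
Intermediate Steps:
O(Z) = -26 (O(Z) = -3 + (-19 - 4) = -3 - 23 = -26)
y = 1089 (y = 33 + 1056 = 1089)
M = -212 (M = -192 - 20 = -212)
y/O(67) + M/(1/(-4378 - 1958)) = 1089/(-26) - 212/(1/(-4378 - 1958)) = 1089*(-1/26) - 212/(1/(-6336)) = -1089/26 - 212/(-1/6336) = -1089/26 - 212*(-6336) = -1089/26 + 1343232 = 34922943/26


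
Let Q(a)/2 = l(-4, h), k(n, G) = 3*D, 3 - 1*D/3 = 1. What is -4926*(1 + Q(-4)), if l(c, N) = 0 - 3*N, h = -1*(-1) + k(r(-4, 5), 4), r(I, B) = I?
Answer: 556638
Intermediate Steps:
D = 6 (D = 9 - 3*1 = 9 - 3 = 6)
k(n, G) = 18 (k(n, G) = 3*6 = 18)
h = 19 (h = -1*(-1) + 18 = 1 + 18 = 19)
l(c, N) = -3*N
Q(a) = -114 (Q(a) = 2*(-3*19) = 2*(-57) = -114)
-4926*(1 + Q(-4)) = -4926*(1 - 114) = -4926*(-113) = -821*(-678) = 556638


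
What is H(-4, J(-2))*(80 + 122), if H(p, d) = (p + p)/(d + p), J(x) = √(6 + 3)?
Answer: 1616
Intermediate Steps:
J(x) = 3 (J(x) = √9 = 3)
H(p, d) = 2*p/(d + p) (H(p, d) = (2*p)/(d + p) = 2*p/(d + p))
H(-4, J(-2))*(80 + 122) = (2*(-4)/(3 - 4))*(80 + 122) = (2*(-4)/(-1))*202 = (2*(-4)*(-1))*202 = 8*202 = 1616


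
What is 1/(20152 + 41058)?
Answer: 1/61210 ≈ 1.6337e-5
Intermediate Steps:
1/(20152 + 41058) = 1/61210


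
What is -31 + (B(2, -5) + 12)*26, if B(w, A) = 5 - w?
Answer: 359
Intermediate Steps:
-31 + (B(2, -5) + 12)*26 = -31 + ((5 - 1*2) + 12)*26 = -31 + ((5 - 2) + 12)*26 = -31 + (3 + 12)*26 = -31 + 15*26 = -31 + 390 = 359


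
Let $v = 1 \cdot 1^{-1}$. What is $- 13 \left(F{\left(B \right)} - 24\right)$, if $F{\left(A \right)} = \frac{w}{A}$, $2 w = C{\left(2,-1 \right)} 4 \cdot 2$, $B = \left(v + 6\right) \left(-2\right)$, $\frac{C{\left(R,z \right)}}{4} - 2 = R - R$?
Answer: $\frac{2392}{7} \approx 341.71$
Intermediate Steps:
$v = 1$ ($v = 1 \cdot 1 = 1$)
$C{\left(R,z \right)} = 8$ ($C{\left(R,z \right)} = 8 + 4 \left(R - R\right) = 8 + 4 \cdot 0 = 8 + 0 = 8$)
$B = -14$ ($B = \left(1 + 6\right) \left(-2\right) = 7 \left(-2\right) = -14$)
$w = 32$ ($w = \frac{8 \cdot 4 \cdot 2}{2} = \frac{32 \cdot 2}{2} = \frac{1}{2} \cdot 64 = 32$)
$F{\left(A \right)} = \frac{32}{A}$
$- 13 \left(F{\left(B \right)} - 24\right) = - 13 \left(\frac{32}{-14} - 24\right) = - 13 \left(32 \left(- \frac{1}{14}\right) - 24\right) = - 13 \left(- \frac{16}{7} - 24\right) = \left(-13\right) \left(- \frac{184}{7}\right) = \frac{2392}{7}$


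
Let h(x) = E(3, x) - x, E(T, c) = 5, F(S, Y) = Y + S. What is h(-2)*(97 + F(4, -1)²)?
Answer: 742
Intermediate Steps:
F(S, Y) = S + Y
h(x) = 5 - x
h(-2)*(97 + F(4, -1)²) = (5 - 1*(-2))*(97 + (4 - 1)²) = (5 + 2)*(97 + 3²) = 7*(97 + 9) = 7*106 = 742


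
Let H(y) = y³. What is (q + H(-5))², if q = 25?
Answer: 10000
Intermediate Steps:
(q + H(-5))² = (25 + (-5)³)² = (25 - 125)² = (-100)² = 10000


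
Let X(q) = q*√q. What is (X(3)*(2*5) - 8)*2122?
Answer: -16976 + 63660*√3 ≈ 93286.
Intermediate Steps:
X(q) = q^(3/2)
(X(3)*(2*5) - 8)*2122 = (3^(3/2)*(2*5) - 8)*2122 = ((3*√3)*10 - 8)*2122 = (30*√3 - 8)*2122 = (-8 + 30*√3)*2122 = -16976 + 63660*√3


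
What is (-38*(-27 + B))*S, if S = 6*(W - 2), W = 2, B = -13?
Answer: 0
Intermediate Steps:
S = 0 (S = 6*(2 - 2) = 6*0 = 0)
(-38*(-27 + B))*S = -38*(-27 - 13)*0 = -38*(-40)*0 = 1520*0 = 0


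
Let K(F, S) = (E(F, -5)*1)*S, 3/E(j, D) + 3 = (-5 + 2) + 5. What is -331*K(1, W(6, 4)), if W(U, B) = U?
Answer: 5958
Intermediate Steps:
E(j, D) = -3 (E(j, D) = 3/(-3 + ((-5 + 2) + 5)) = 3/(-3 + (-3 + 5)) = 3/(-3 + 2) = 3/(-1) = 3*(-1) = -3)
K(F, S) = -3*S (K(F, S) = (-3*1)*S = -3*S)
-331*K(1, W(6, 4)) = -(-993)*6 = -331*(-18) = 5958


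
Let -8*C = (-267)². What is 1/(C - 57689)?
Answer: -8/532801 ≈ -1.5015e-5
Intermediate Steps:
C = -71289/8 (C = -⅛*(-267)² = -⅛*71289 = -71289/8 ≈ -8911.1)
1/(C - 57689) = 1/(-71289/8 - 57689) = 1/(-532801/8) = -8/532801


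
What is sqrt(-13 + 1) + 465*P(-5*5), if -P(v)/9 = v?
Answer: 104625 + 2*I*sqrt(3) ≈ 1.0463e+5 + 3.4641*I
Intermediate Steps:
P(v) = -9*v
sqrt(-13 + 1) + 465*P(-5*5) = sqrt(-13 + 1) + 465*(-(-45)*5) = sqrt(-12) + 465*(-9*(-25)) = 2*I*sqrt(3) + 465*225 = 2*I*sqrt(3) + 104625 = 104625 + 2*I*sqrt(3)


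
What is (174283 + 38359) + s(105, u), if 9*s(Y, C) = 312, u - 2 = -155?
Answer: 638030/3 ≈ 2.1268e+5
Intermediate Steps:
u = -153 (u = 2 - 155 = -153)
s(Y, C) = 104/3 (s(Y, C) = (⅑)*312 = 104/3)
(174283 + 38359) + s(105, u) = (174283 + 38359) + 104/3 = 212642 + 104/3 = 638030/3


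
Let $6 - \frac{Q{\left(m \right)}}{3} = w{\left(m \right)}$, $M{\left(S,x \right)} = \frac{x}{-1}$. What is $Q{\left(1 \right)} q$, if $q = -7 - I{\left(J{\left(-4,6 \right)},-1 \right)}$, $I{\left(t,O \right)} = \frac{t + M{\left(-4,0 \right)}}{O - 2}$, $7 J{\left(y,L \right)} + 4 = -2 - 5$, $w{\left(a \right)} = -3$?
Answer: $- \frac{1422}{7} \approx -203.14$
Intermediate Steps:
$M{\left(S,x \right)} = - x$ ($M{\left(S,x \right)} = x \left(-1\right) = - x$)
$Q{\left(m \right)} = 27$ ($Q{\left(m \right)} = 18 - -9 = 18 + 9 = 27$)
$J{\left(y,L \right)} = - \frac{11}{7}$ ($J{\left(y,L \right)} = - \frac{4}{7} + \frac{-2 - 5}{7} = - \frac{4}{7} + \frac{1}{7} \left(-7\right) = - \frac{4}{7} - 1 = - \frac{11}{7}$)
$I{\left(t,O \right)} = \frac{t}{-2 + O}$ ($I{\left(t,O \right)} = \frac{t - 0}{O - 2} = \frac{t + 0}{-2 + O} = \frac{t}{-2 + O}$)
$q = - \frac{158}{21}$ ($q = -7 - - \frac{11}{7 \left(-2 - 1\right)} = -7 - - \frac{11}{7 \left(-3\right)} = -7 - \left(- \frac{11}{7}\right) \left(- \frac{1}{3}\right) = -7 - \frac{11}{21} = - \frac{158}{21} \approx -7.5238$)
$Q{\left(1 \right)} q = 27 \left(- \frac{158}{21}\right) = - \frac{1422}{7}$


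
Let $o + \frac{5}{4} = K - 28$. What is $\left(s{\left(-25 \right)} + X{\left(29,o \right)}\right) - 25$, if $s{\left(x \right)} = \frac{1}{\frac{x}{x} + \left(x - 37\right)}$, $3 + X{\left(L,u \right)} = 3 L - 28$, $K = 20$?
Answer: $\frac{1890}{61} \approx 30.984$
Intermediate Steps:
$o = - \frac{37}{4}$ ($o = - \frac{5}{4} + \left(20 - 28\right) = - \frac{5}{4} - 8 = - \frac{37}{4} \approx -9.25$)
$X{\left(L,u \right)} = -31 + 3 L$ ($X{\left(L,u \right)} = -3 + \left(3 L - 28\right) = -3 + \left(-28 + 3 L\right) = -31 + 3 L$)
$s{\left(x \right)} = \frac{1}{-36 + x}$ ($s{\left(x \right)} = \frac{1}{1 + \left(-37 + x\right)} = \frac{1}{-36 + x}$)
$\left(s{\left(-25 \right)} + X{\left(29,o \right)}\right) - 25 = \left(\frac{1}{-36 - 25} + \left(-31 + 3 \cdot 29\right)\right) - 25 = \left(\frac{1}{-61} + \left(-31 + 87\right)\right) - 25 = \left(- \frac{1}{61} + 56\right) - 25 = \frac{3415}{61} - 25 = \frac{1890}{61}$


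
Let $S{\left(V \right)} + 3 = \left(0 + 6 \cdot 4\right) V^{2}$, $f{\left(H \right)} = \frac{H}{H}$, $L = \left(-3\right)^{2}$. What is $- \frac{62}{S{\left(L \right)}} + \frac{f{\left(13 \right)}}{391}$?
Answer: $- \frac{22301}{758931} \approx -0.029385$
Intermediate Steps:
$L = 9$
$f{\left(H \right)} = 1$
$S{\left(V \right)} = -3 + 24 V^{2}$ ($S{\left(V \right)} = -3 + \left(0 + 6 \cdot 4\right) V^{2} = -3 + \left(0 + 24\right) V^{2} = -3 + 24 V^{2}$)
$- \frac{62}{S{\left(L \right)}} + \frac{f{\left(13 \right)}}{391} = - \frac{62}{-3 + 24 \cdot 9^{2}} + 1 \cdot \frac{1}{391} = - \frac{62}{-3 + 24 \cdot 81} + 1 \cdot \frac{1}{391} = - \frac{62}{-3 + 1944} + \frac{1}{391} = - \frac{62}{1941} + \frac{1}{391} = - \frac{22301}{758931}$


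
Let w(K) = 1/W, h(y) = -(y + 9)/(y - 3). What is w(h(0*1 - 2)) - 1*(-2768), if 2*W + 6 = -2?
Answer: 11071/4 ≈ 2767.8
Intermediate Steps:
W = -4 (W = -3 + (½)*(-2) = -3 - 1 = -4)
h(y) = -(9 + y)/(-3 + y)
w(K) = -¼ (w(K) = 1/(-4) = -¼)
w(h(0*1 - 2)) - 1*(-2768) = -¼ - 1*(-2768) = -¼ + 2768 = 11071/4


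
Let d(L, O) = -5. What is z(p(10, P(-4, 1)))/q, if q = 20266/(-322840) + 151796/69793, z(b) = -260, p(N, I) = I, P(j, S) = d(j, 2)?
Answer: -2929156375600/23795697851 ≈ -123.10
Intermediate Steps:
P(j, S) = -5
q = 23795697851/11265986060 (q = 20266*(-1/322840) + 151796*(1/69793) = -10133/161420 + 151796/69793 = 23795697851/11265986060 ≈ 2.1122)
z(p(10, P(-4, 1)))/q = -260/23795697851/11265986060 = -260*11265986060/23795697851 = -2929156375600/23795697851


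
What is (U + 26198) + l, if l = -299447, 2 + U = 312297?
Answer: 39046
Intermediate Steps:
U = 312295 (U = -2 + 312297 = 312295)
(U + 26198) + l = (312295 + 26198) - 299447 = 338493 - 299447 = 39046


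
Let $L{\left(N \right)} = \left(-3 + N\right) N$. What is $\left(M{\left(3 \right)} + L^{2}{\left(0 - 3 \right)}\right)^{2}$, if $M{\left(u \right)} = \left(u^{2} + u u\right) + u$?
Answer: $119025$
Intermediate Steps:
$M{\left(u \right)} = u + 2 u^{2}$ ($M{\left(u \right)} = \left(u^{2} + u^{2}\right) + u = 2 u^{2} + u = u + 2 u^{2}$)
$L{\left(N \right)} = N \left(-3 + N\right)$
$\left(M{\left(3 \right)} + L^{2}{\left(0 - 3 \right)}\right)^{2} = \left(3 \left(1 + 2 \cdot 3\right) + \left(\left(0 - 3\right) \left(-3 + \left(0 - 3\right)\right)\right)^{2}\right)^{2} = \left(3 \left(1 + 6\right) + \left(\left(0 - 3\right) \left(-3 + \left(0 - 3\right)\right)\right)^{2}\right)^{2} = \left(3 \cdot 7 + \left(- 3 \left(-3 - 3\right)\right)^{2}\right)^{2} = \left(21 + \left(\left(-3\right) \left(-6\right)\right)^{2}\right)^{2} = \left(21 + 18^{2}\right)^{2} = \left(21 + 324\right)^{2} = 345^{2} = 119025$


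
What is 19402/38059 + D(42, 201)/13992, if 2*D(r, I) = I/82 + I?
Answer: 15052158291/29111176864 ≈ 0.51706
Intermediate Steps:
D(r, I) = 83*I/164 (D(r, I) = (I/82 + I)/2 = (83*I/82)/2 = 83*I/164)
19402/38059 + D(42, 201)/13992 = 19402/38059 + ((83/164)*201)/13992 = 19402*(1/38059) + (16683/164)*(1/13992) = 19402/38059 + 5561/764896 = 15052158291/29111176864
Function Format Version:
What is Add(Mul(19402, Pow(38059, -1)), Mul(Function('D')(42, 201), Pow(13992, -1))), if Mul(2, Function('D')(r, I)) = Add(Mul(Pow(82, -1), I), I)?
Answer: Rational(15052158291, 29111176864) ≈ 0.51706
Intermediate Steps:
Function('D')(r, I) = Mul(Rational(83, 164), I) (Function('D')(r, I) = Mul(Rational(1, 2), Add(Mul(Pow(82, -1), I), I)) = Mul(Rational(1, 2), Add(Mul(Rational(1, 82), I), I)) = Mul(Rational(1, 2), Mul(Rational(83, 82), I)) = Mul(Rational(83, 164), I))
Add(Mul(19402, Pow(38059, -1)), Mul(Function('D')(42, 201), Pow(13992, -1))) = Add(Mul(19402, Pow(38059, -1)), Mul(Mul(Rational(83, 164), 201), Pow(13992, -1))) = Add(Mul(19402, Rational(1, 38059)), Mul(Rational(16683, 164), Rational(1, 13992))) = Add(Rational(19402, 38059), Rational(5561, 764896)) = Rational(15052158291, 29111176864)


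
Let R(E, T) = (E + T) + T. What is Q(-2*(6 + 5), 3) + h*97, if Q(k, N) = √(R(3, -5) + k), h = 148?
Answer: 14356 + I*√29 ≈ 14356.0 + 5.3852*I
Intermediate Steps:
R(E, T) = E + 2*T
Q(k, N) = √(-7 + k) (Q(k, N) = √((3 + 2*(-5)) + k) = √((3 - 10) + k) = √(-7 + k))
Q(-2*(6 + 5), 3) + h*97 = √(-7 - 2*(6 + 5)) + 148*97 = √(-7 - 2*11) + 14356 = √(-7 - 22) + 14356 = √(-29) + 14356 = I*√29 + 14356 = 14356 + I*√29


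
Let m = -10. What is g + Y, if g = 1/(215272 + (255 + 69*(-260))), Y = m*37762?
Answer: -74612802939/197587 ≈ -3.7762e+5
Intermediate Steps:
Y = -377620 (Y = -10*37762 = -377620)
g = 1/197587 (g = 1/(215272 + (255 - 17940)) = 1/(215272 - 17685) = 1/197587 ≈ 5.0611e-6)
g + Y = 1/197587 - 377620 = -74612802939/197587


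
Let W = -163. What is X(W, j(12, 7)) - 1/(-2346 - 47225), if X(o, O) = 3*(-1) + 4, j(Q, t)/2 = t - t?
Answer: 49572/49571 ≈ 1.0000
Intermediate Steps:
j(Q, t) = 0 (j(Q, t) = 2*(t - t) = 2*0 = 0)
X(o, O) = 1 (X(o, O) = -3 + 4 = 1)
X(W, j(12, 7)) - 1/(-2346 - 47225) = 1 - 1/(-2346 - 47225) = 1 - 1/(-49571) = 1 - 1*(-1/49571) = 1 + 1/49571 = 49572/49571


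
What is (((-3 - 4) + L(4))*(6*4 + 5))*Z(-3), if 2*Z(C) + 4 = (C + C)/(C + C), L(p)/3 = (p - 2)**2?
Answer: -435/2 ≈ -217.50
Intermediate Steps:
L(p) = 3*(-2 + p)**2 (L(p) = 3*(p - 2)**2 = 3*(-2 + p)**2)
Z(C) = -3/2 (Z(C) = -2 + ((C + C)/(C + C))/2 = -2 + ((2*C)/((2*C)))/2 = -2 + ((2*C)*(1/(2*C)))/2 = -2 + (1/2)*1 = -2 + 1/2 = -3/2)
(((-3 - 4) + L(4))*(6*4 + 5))*Z(-3) = (((-3 - 4) + 3*(-2 + 4)**2)*(6*4 + 5))*(-3/2) = ((-7 + 3*2**2)*(24 + 5))*(-3/2) = ((-7 + 3*4)*29)*(-3/2) = ((-7 + 12)*29)*(-3/2) = (5*29)*(-3/2) = 145*(-3/2) = -435/2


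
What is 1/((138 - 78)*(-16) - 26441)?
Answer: -1/27401 ≈ -3.6495e-5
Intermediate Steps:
1/((138 - 78)*(-16) - 26441) = 1/(60*(-16) - 26441) = 1/(-960 - 26441) = 1/(-27401) = -1/27401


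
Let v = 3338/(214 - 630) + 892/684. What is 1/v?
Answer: -35568/239015 ≈ -0.14881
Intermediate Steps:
v = -239015/35568 (v = 3338/(-416) + 892*(1/684) = 3338*(-1/416) + 223/171 = -1669/208 + 223/171 = -239015/35568 ≈ -6.7199)
1/v = 1/(-239015/35568) = -35568/239015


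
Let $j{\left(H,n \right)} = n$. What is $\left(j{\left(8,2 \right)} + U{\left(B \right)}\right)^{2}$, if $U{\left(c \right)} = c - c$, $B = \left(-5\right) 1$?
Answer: $4$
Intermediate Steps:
$B = -5$
$U{\left(c \right)} = 0$
$\left(j{\left(8,2 \right)} + U{\left(B \right)}\right)^{2} = \left(2 + 0\right)^{2} = 2^{2} = 4$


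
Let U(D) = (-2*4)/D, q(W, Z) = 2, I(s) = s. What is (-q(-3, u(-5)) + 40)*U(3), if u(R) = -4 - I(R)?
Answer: -304/3 ≈ -101.33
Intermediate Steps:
u(R) = -4 - R
U(D) = -8/D
(-q(-3, u(-5)) + 40)*U(3) = (-1*2 + 40)*(-8/3) = (-2 + 40)*(-8*⅓) = 38*(-8/3) = -304/3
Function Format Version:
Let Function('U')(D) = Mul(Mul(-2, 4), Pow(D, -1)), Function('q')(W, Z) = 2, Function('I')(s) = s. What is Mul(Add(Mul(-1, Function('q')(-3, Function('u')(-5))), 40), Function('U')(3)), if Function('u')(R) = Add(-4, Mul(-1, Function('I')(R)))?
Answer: Rational(-304, 3) ≈ -101.33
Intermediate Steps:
Function('u')(R) = Add(-4, Mul(-1, R))
Function('U')(D) = Mul(-8, Pow(D, -1))
Mul(Add(Mul(-1, Function('q')(-3, Function('u')(-5))), 40), Function('U')(3)) = Mul(Add(Mul(-1, 2), 40), Mul(-8, Pow(3, -1))) = Mul(Add(-2, 40), Mul(-8, Rational(1, 3))) = Mul(38, Rational(-8, 3)) = Rational(-304, 3)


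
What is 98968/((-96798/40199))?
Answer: -1989207316/48399 ≈ -41100.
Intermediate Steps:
98968/((-96798/40199)) = 98968/((-96798*1/40199)) = 98968/(-96798/40199) = 98968*(-40199/96798) = -1989207316/48399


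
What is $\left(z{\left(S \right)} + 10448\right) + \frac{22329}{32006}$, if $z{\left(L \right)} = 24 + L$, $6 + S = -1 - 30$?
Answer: $\frac{334004939}{32006} \approx 10436.0$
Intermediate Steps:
$S = -37$ ($S = -6 - 31 = -37$)
$\left(z{\left(S \right)} + 10448\right) + \frac{22329}{32006} = \left(\left(24 - 37\right) + 10448\right) + \frac{22329}{32006} = \left(-13 + 10448\right) + 22329 \cdot \frac{1}{32006} = 10435 + \frac{22329}{32006} = \frac{334004939}{32006}$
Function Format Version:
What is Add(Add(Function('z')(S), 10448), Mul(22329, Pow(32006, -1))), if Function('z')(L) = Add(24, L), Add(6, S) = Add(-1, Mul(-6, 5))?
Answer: Rational(334004939, 32006) ≈ 10436.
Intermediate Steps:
S = -37 (S = Add(-6, Add(-1, Mul(-6, 5))) = Add(-6, Add(-1, -30)) = Add(-6, -31) = -37)
Add(Add(Function('z')(S), 10448), Mul(22329, Pow(32006, -1))) = Add(Add(Add(24, -37), 10448), Mul(22329, Pow(32006, -1))) = Add(Add(-13, 10448), Mul(22329, Rational(1, 32006))) = Add(10435, Rational(22329, 32006)) = Rational(334004939, 32006)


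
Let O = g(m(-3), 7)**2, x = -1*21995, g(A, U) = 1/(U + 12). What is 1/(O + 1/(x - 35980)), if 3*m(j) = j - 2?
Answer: 20928975/57614 ≈ 363.26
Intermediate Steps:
m(j) = -2/3 + j/3 (m(j) = (j - 2)/3 = (-2 + j)/3 = -2/3 + j/3)
g(A, U) = 1/(12 + U)
x = -21995
O = 1/361 (O = (1/(12 + 7))**2 = (1/19)**2 = 1/361 ≈ 0.0027701)
1/(O + 1/(x - 35980)) = 1/(1/361 + 1/(-21995 - 35980)) = 1/(1/361 + 1/(-57975)) = 1/(1/361 - 1/57975) = 1/(57614/20928975) = 20928975/57614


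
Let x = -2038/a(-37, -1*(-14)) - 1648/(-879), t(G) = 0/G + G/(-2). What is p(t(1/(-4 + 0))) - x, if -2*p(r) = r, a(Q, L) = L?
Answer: 14140487/98448 ≈ 143.63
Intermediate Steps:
t(G) = -G/2 (t(G) = 0 + G*(-½) = 0 - G/2 = -G/2)
p(r) = -r/2
x = -884165/6153 (x = -2038/((-1*(-14))) - 1648/(-879) = -2038/14 - 1648*(-1/879) = -2038*1/14 + 1648/879 = -1019/7 + 1648/879 = -884165/6153 ≈ -143.70)
p(t(1/(-4 + 0))) - x = -(-1)/(4*(-4 + 0)) - 1*(-884165/6153) = -(-1)/(4*(-4)) + 884165/6153 = -(-1)*(-1)/(4*4) + 884165/6153 = -½*⅛ + 884165/6153 = -1/16 + 884165/6153 = 14140487/98448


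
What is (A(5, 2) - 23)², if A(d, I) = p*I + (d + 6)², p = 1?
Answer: 10000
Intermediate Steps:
A(d, I) = I + (6 + d)² (A(d, I) = 1*I + (d + 6)² = I + (6 + d)²)
(A(5, 2) - 23)² = ((2 + (6 + 5)²) - 23)² = ((2 + 11²) - 23)² = ((2 + 121) - 23)² = (123 - 23)² = 100² = 10000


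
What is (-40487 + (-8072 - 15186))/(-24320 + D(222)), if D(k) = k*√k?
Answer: 193784800/72565169 + 7075695*√222/290260676 ≈ 3.0337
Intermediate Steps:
D(k) = k^(3/2)
(-40487 + (-8072 - 15186))/(-24320 + D(222)) = (-40487 + (-8072 - 15186))/(-24320 + 222^(3/2)) = (-40487 - 23258)/(-24320 + 222*√222) = -63745/(-24320 + 222*√222)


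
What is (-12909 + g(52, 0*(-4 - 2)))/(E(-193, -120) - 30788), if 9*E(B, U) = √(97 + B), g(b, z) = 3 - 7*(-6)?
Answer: 668345904/1599582845 + 9648*I*√6/1599582845 ≈ 0.41783 + 1.4774e-5*I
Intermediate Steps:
g(b, z) = 45 (g(b, z) = 3 + 42 = 45)
E(B, U) = √(97 + B)/9
(-12909 + g(52, 0*(-4 - 2)))/(E(-193, -120) - 30788) = (-12909 + 45)/(√(97 - 193)/9 - 30788) = -12864/(√(-96)/9 - 30788) = -12864/((4*I*√6)/9 - 30788) = -12864/(4*I*√6/9 - 30788) = -12864/(-30788 + 4*I*√6/9)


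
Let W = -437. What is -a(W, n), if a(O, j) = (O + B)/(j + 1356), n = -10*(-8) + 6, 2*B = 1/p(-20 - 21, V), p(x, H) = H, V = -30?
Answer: 26221/86520 ≈ 0.30306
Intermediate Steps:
B = -1/60 (B = (1/2)/(-30) = (1/2)*(-1/30) = -1/60 ≈ -0.016667)
n = 86 (n = 80 + 6 = 86)
a(O, j) = (-1/60 + O)/(1356 + j) (a(O, j) = (O - 1/60)/(j + 1356) = (-1/60 + O)/(1356 + j))
-a(W, n) = -(-1/60 - 437)/(1356 + 86) = -(-26221)/(1442*60) = -1*(-26221/86520) = 26221/86520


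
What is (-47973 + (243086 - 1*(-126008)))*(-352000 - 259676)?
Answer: -196422008796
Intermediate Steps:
(-47973 + (243086 - 1*(-126008)))*(-352000 - 259676) = (-47973 + (243086 + 126008))*(-611676) = (-47973 + 369094)*(-611676) = 321121*(-611676) = -196422008796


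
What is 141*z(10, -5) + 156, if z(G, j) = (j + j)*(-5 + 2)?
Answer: 4386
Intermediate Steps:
z(G, j) = -6*j (z(G, j) = (2*j)*(-3) = -6*j)
141*z(10, -5) + 156 = 141*(-6*(-5)) + 156 = 141*30 + 156 = 4230 + 156 = 4386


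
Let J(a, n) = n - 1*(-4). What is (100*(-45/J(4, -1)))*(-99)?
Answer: 148500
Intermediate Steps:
J(a, n) = 4 + n (J(a, n) = n + 4 = 4 + n)
(100*(-45/J(4, -1)))*(-99) = (100*(-45/(4 - 1)))*(-99) = (100*(-45/3))*(-99) = (100*(-45*⅓))*(-99) = (100*(-15))*(-99) = -1500*(-99) = 148500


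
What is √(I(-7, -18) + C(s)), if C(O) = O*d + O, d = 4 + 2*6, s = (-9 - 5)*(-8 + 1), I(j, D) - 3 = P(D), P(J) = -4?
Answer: 3*√185 ≈ 40.804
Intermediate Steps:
I(j, D) = -1 (I(j, D) = 3 - 4 = -1)
s = 98 (s = -14*(-7) = 98)
d = 16 (d = 4 + 12 = 16)
C(O) = 17*O (C(O) = O*16 + O = 16*O + O = 17*O)
√(I(-7, -18) + C(s)) = √(-1 + 17*98) = √(-1 + 1666) = √1665 = 3*√185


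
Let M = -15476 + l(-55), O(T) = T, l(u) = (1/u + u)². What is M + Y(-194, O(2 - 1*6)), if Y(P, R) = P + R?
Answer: -38257174/3025 ≈ -12647.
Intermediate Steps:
l(u) = (u + 1/u)²
M = -37658224/3025 (M = -15476 + (1 + (-55)²)²/(-55)² = -15476 + (1 + 3025)²/3025 = -15476 + (1/3025)*3026² = -15476 + (1/3025)*9156676 = -15476 + 9156676/3025 = -37658224/3025 ≈ -12449.)
M + Y(-194, O(2 - 1*6)) = -37658224/3025 + (-194 + (2 - 1*6)) = -37658224/3025 + (-194 + (2 - 6)) = -37658224/3025 + (-194 - 4) = -37658224/3025 - 198 = -38257174/3025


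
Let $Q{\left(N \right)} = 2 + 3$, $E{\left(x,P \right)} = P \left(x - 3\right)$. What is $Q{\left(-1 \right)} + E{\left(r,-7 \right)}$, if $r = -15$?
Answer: $131$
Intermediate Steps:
$E{\left(x,P \right)} = P \left(-3 + x\right)$
$Q{\left(N \right)} = 5$
$Q{\left(-1 \right)} + E{\left(r,-7 \right)} = 5 - 7 \left(-3 - 15\right) = 5 - -126 = 5 + 126 = 131$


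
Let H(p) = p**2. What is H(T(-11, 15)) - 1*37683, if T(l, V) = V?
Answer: -37458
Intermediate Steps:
H(T(-11, 15)) - 1*37683 = 15**2 - 1*37683 = 225 - 37683 = -37458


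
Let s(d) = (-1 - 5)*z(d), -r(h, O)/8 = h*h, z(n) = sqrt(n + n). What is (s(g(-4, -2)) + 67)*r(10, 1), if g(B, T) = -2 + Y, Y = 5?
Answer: -53600 + 4800*sqrt(6) ≈ -41842.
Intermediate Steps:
g(B, T) = 3 (g(B, T) = -2 + 5 = 3)
z(n) = sqrt(2)*sqrt(n) (z(n) = sqrt(2*n) = sqrt(2)*sqrt(n))
r(h, O) = -8*h**2 (r(h, O) = -8*h*h = -8*h**2)
s(d) = -6*sqrt(2)*sqrt(d) (s(d) = (-1 - 5)*(sqrt(2)*sqrt(d)) = -6*sqrt(2)*sqrt(d))
(s(g(-4, -2)) + 67)*r(10, 1) = (-6*sqrt(2)*sqrt(3) + 67)*(-8*10**2) = (-6*sqrt(6) + 67)*(-8*100) = (67 - 6*sqrt(6))*(-800) = -53600 + 4800*sqrt(6)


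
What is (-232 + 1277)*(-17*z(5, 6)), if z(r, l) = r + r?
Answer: -177650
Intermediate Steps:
z(r, l) = 2*r
(-232 + 1277)*(-17*z(5, 6)) = (-232 + 1277)*(-34*5) = 1045*(-17*10) = 1045*(-170) = -177650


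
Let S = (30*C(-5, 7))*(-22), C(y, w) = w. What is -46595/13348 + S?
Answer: -61714355/13348 ≈ -4623.5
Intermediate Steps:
S = -4620 (S = (30*7)*(-22) = 210*(-22) = -4620)
-46595/13348 + S = -46595/13348 - 4620 = -61714355/13348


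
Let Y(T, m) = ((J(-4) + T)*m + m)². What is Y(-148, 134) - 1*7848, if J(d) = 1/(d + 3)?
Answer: 393300376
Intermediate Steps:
J(d) = 1/(3 + d)
Y(T, m) = (m + m*(-1 + T))² (Y(T, m) = ((1/(3 - 4) + T)*m + m)² = ((1/(-1) + T)*m + m)² = ((-1 + T)*m + m)² = (m*(-1 + T) + m)² = (m + m*(-1 + T))²)
Y(-148, 134) - 1*7848 = (-148)²*134² - 1*7848 = 21904*17956 - 7848 = 393308224 - 7848 = 393300376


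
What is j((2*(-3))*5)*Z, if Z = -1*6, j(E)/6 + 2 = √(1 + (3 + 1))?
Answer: 72 - 36*√5 ≈ -8.4984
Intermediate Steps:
j(E) = -12 + 6*√5 (j(E) = -12 + 6*√(1 + (3 + 1)) = -12 + 6*√(1 + 4) = -12 + 6*√5)
Z = -6
j((2*(-3))*5)*Z = (-12 + 6*√5)*(-6) = 72 - 36*√5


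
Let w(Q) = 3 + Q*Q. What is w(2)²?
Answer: 49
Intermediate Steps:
w(Q) = 3 + Q²
w(2)² = (3 + 2²)² = (3 + 4)² = 7² = 49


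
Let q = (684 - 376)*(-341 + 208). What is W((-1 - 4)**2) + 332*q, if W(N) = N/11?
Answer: -149600503/11 ≈ -1.3600e+7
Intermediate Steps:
W(N) = N/11 (W(N) = N*(1/11) = N/11)
q = -40964 (q = 308*(-133) = -40964)
W((-1 - 4)**2) + 332*q = (-1 - 4)**2/11 + 332*(-40964) = (1/11)*(-5)**2 - 13600048 = (1/11)*25 - 13600048 = 25/11 - 13600048 = -149600503/11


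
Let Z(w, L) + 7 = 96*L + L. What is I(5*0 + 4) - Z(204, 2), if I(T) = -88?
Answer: -275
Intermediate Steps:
Z(w, L) = -7 + 97*L (Z(w, L) = -7 + (96*L + L) = -7 + 97*L)
I(5*0 + 4) - Z(204, 2) = -88 - (-7 + 97*2) = -88 - (-7 + 194) = -88 - 1*187 = -88 - 187 = -275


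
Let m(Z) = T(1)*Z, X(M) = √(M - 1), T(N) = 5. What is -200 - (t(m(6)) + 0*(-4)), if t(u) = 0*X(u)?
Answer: -200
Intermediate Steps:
X(M) = √(-1 + M)
m(Z) = 5*Z
t(u) = 0 (t(u) = 0*√(-1 + u) = 0)
-200 - (t(m(6)) + 0*(-4)) = -200 - (0 + 0*(-4)) = -200 - (0 + 0) = -200 - 1*0 = -200 + 0 = -200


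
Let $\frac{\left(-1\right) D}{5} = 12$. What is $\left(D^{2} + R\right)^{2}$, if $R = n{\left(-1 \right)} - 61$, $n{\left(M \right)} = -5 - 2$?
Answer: $12475024$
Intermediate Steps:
$D = -60$ ($D = \left(-5\right) 12 = -60$)
$n{\left(M \right)} = -7$
$R = -68$ ($R = -7 - 61 = -68$)
$\left(D^{2} + R\right)^{2} = \left(\left(-60\right)^{2} - 68\right)^{2} = \left(3600 - 68\right)^{2} = 3532^{2} = 12475024$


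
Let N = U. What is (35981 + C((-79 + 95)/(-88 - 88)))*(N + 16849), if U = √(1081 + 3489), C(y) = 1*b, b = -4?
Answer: 606176473 + 35977*√4570 ≈ 6.0861e+8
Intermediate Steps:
C(y) = -4 (C(y) = 1*(-4) = -4)
U = √4570 ≈ 67.602
N = √4570 ≈ 67.602
(35981 + C((-79 + 95)/(-88 - 88)))*(N + 16849) = (35981 - 4)*(√4570 + 16849) = 35977*(16849 + √4570) = 606176473 + 35977*√4570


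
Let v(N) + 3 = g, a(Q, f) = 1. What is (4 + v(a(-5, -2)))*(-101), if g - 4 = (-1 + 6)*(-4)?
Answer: 1515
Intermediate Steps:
g = -16 (g = 4 + (-1 + 6)*(-4) = 4 + 5*(-4) = 4 - 20 = -16)
v(N) = -19 (v(N) = -3 - 16 = -19)
(4 + v(a(-5, -2)))*(-101) = (4 - 19)*(-101) = -15*(-101) = 1515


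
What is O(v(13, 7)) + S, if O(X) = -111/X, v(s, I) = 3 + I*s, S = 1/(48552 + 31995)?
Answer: -8940623/7571418 ≈ -1.1808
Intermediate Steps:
S = 1/80547 ≈ 1.2415e-5
O(v(13, 7)) + S = -111/(3 + 7*13) + 1/80547 = -111/(3 + 91) + 1/80547 = -111/94 + 1/80547 = -8940623/7571418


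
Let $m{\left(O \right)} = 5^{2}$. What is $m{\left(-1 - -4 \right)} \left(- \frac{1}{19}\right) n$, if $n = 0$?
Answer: $0$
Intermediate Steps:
$m{\left(O \right)} = 25$
$m{\left(-1 - -4 \right)} \left(- \frac{1}{19}\right) n = 25 \left(- \frac{1}{19}\right) 0 = \left(- \frac{25}{19}\right) 0 = 0$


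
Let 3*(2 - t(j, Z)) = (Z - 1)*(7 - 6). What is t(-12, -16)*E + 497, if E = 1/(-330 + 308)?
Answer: 32779/66 ≈ 496.65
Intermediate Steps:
E = -1/22 (E = 1/(-22) = -1/22 ≈ -0.045455)
t(j, Z) = 7/3 - Z/3 (t(j, Z) = 2 - (Z - 1)*(7 - 6)/3 = 2 - (-1 + Z)/3 = 2 + (1/3 - Z/3) = 7/3 - Z/3)
t(-12, -16)*E + 497 = (7/3 - 1/3*(-16))*(-1/22) + 497 = (7/3 + 16/3)*(-1/22) + 497 = (23/3)*(-1/22) + 497 = -23/66 + 497 = 32779/66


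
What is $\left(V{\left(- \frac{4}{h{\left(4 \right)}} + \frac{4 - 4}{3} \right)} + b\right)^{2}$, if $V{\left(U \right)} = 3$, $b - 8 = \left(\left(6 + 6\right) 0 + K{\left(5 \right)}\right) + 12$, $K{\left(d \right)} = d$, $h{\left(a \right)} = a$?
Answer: $784$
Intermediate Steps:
$b = 25$ ($b = 8 + \left(\left(\left(6 + 6\right) 0 + 5\right) + 12\right) = 8 + \left(\left(12 \cdot 0 + 5\right) + 12\right) = 8 + \left(\left(0 + 5\right) + 12\right) = 8 + \left(5 + 12\right) = 8 + 17 = 25$)
$\left(V{\left(- \frac{4}{h{\left(4 \right)}} + \frac{4 - 4}{3} \right)} + b\right)^{2} = \left(3 + 25\right)^{2} = 28^{2} = 784$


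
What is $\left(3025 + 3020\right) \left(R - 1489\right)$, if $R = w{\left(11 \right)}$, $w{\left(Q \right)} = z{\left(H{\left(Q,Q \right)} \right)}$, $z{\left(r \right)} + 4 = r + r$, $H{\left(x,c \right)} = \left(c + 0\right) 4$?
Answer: $-8493225$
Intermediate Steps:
$H{\left(x,c \right)} = 4 c$ ($H{\left(x,c \right)} = c 4 = 4 c$)
$z{\left(r \right)} = -4 + 2 r$ ($z{\left(r \right)} = -4 + \left(r + r\right) = -4 + 2 r$)
$w{\left(Q \right)} = -4 + 8 Q$ ($w{\left(Q \right)} = -4 + 2 \cdot 4 Q = -4 + 8 Q$)
$R = 84$ ($R = -4 + 8 \cdot 11 = -4 + 88 = 84$)
$\left(3025 + 3020\right) \left(R - 1489\right) = \left(3025 + 3020\right) \left(84 - 1489\right) = 6045 \left(-1405\right) = -8493225$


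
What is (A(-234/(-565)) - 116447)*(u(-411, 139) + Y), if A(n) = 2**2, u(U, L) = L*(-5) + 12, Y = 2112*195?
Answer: -47876354551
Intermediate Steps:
Y = 411840
u(U, L) = 12 - 5*L (u(U, L) = -5*L + 12 = 12 - 5*L)
A(n) = 4
(A(-234/(-565)) - 116447)*(u(-411, 139) + Y) = (4 - 116447)*((12 - 5*139) + 411840) = -116443*((12 - 695) + 411840) = -116443*(-683 + 411840) = -116443*411157 = -47876354551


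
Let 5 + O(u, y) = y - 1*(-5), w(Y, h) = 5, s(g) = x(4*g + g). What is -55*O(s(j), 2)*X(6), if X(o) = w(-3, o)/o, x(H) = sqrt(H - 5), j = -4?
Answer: -275/3 ≈ -91.667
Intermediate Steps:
x(H) = sqrt(-5 + H)
s(g) = sqrt(-5 + 5*g) (s(g) = sqrt(-5 + (4*g + g)) = sqrt(-5 + 5*g))
O(u, y) = y (O(u, y) = -5 + (y - 1*(-5)) = -5 + (y + 5) = -5 + (5 + y) = y)
X(o) = 5/o
-55*O(s(j), 2)*X(6) = -110*5/6 = -55*5/3 = -275/3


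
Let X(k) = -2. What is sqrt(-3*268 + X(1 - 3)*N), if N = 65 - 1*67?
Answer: 20*I*sqrt(2) ≈ 28.284*I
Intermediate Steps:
N = -2 (N = 65 - 67 = -2)
sqrt(-3*268 + X(1 - 3)*N) = sqrt(-3*268 - 2*(-2)) = sqrt(-804 + 4) = sqrt(-800) = 20*I*sqrt(2)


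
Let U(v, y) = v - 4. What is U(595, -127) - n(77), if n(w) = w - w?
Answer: 591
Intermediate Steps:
n(w) = 0
U(v, y) = -4 + v
U(595, -127) - n(77) = (-4 + 595) - 1*0 = 591 + 0 = 591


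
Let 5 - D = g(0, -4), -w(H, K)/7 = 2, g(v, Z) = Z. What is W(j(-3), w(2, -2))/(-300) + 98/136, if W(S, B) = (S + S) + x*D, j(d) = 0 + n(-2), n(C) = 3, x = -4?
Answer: 279/340 ≈ 0.82059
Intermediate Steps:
w(H, K) = -14 (w(H, K) = -7*2 = -14)
D = 9 (D = 5 - 1*(-4) = 5 + 4 = 9)
j(d) = 3 (j(d) = 0 + 3 = 3)
W(S, B) = -36 + 2*S (W(S, B) = (S + S) - 4*9 = 2*S - 36 = -36 + 2*S)
W(j(-3), w(2, -2))/(-300) + 98/136 = (-36 + 2*3)/(-300) + 98/136 = (-36 + 6)*(-1/300) + 98*(1/136) = -30*(-1/300) + 49/68 = ⅒ + 49/68 = 279/340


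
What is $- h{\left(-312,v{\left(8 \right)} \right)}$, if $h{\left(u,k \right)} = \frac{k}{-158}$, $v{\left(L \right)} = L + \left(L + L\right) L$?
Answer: $\frac{68}{79} \approx 0.86076$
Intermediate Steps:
$v{\left(L \right)} = L + 2 L^{2}$ ($v{\left(L \right)} = L + 2 L L = L + 2 L^{2}$)
$h{\left(u,k \right)} = - \frac{k}{158}$ ($h{\left(u,k \right)} = k \left(- \frac{1}{158}\right) = - \frac{k}{158}$)
$- h{\left(-312,v{\left(8 \right)} \right)} = - \frac{\left(-1\right) 8 \left(1 + 2 \cdot 8\right)}{158} = - \frac{\left(-1\right) 8 \left(1 + 16\right)}{158} = - \frac{\left(-1\right) 8 \cdot 17}{158} = - \frac{\left(-1\right) 136}{158} = \left(-1\right) \left(- \frac{68}{79}\right) = \frac{68}{79}$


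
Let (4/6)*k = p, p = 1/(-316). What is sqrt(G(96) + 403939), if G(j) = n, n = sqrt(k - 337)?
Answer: sqrt(10083933196 + 79*I*sqrt(33651946))/158 ≈ 635.56 + 0.014442*I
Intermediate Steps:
p = -1/316 ≈ -0.0031646
k = -3/632 (k = (3/2)*(-1/316) = -3/632 ≈ -0.0047468)
n = I*sqrt(33651946)/316 (n = sqrt(-3/632 - 337) = sqrt(-212987/632) = I*sqrt(33651946)/316 ≈ 18.358*I)
G(j) = I*sqrt(33651946)/316
sqrt(G(96) + 403939) = sqrt(I*sqrt(33651946)/316 + 403939) = sqrt(403939 + I*sqrt(33651946)/316)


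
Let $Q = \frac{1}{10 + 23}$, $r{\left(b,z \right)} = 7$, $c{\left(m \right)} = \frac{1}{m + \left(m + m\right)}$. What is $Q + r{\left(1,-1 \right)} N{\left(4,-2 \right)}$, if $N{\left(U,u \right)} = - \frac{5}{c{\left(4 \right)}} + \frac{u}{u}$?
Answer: $- \frac{13628}{33} \approx -412.97$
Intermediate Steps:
$c{\left(m \right)} = \frac{1}{3 m}$ ($c{\left(m \right)} = \frac{1}{m + 2 m} = \frac{1}{3 m}$)
$N{\left(U,u \right)} = -59$ ($N{\left(U,u \right)} = - \frac{5}{\frac{1}{3} \cdot \frac{1}{4}} + \frac{u}{u} = - \frac{5}{\frac{1}{3} \cdot \frac{1}{4}} + 1 = - 5 \frac{1}{\frac{1}{12}} + 1 = \left(-5\right) 12 + 1 = -60 + 1 = -59$)
$Q = \frac{1}{33} \approx 0.030303$
$Q + r{\left(1,-1 \right)} N{\left(4,-2 \right)} = \frac{1}{33} + 7 \left(-59\right) = \frac{1}{33} - 413 = - \frac{13628}{33}$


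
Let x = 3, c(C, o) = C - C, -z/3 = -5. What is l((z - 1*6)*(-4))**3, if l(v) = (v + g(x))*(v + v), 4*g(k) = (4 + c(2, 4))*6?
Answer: 10077696000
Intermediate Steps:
z = 15 (z = -3*(-5) = 15)
c(C, o) = 0
g(k) = 6 (g(k) = ((4 + 0)*6)/4 = (4*6)/4 = (1/4)*24 = 6)
l(v) = 2*v*(6 + v) (l(v) = (v + 6)*(v + v) = (6 + v)*(2*v) = 2*v*(6 + v))
l((z - 1*6)*(-4))**3 = (2*((15 - 1*6)*(-4))*(6 + (15 - 1*6)*(-4)))**3 = (2*((15 - 6)*(-4))*(6 + (15 - 6)*(-4)))**3 = (2*(9*(-4))*(6 + 9*(-4)))**3 = (2*(-36)*(6 - 36))**3 = (2*(-36)*(-30))**3 = 2160**3 = 10077696000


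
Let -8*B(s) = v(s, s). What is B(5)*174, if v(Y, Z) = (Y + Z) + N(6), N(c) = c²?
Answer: -2001/2 ≈ -1000.5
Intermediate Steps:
v(Y, Z) = 36 + Y + Z (v(Y, Z) = (Y + Z) + 6² = (Y + Z) + 36 = 36 + Y + Z)
B(s) = -9/2 - s/4 (B(s) = -(36 + s + s)/8 = -(36 + 2*s)/8 = -9/2 - s/4)
B(5)*174 = (-9/2 - ¼*5)*174 = (-9/2 - 5/4)*174 = -23/4*174 = -2001/2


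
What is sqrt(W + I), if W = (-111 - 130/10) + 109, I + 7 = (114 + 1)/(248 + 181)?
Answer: I*sqrt(3999567)/429 ≈ 4.6618*I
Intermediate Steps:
I = -2888/429 (I = -7 + (114 + 1)/(248 + 181) = -7 + 115/429 = -2888/429 ≈ -6.7319)
W = -15 (W = (-111 - 130*1/10) + 109 = (-111 - 13) + 109 = -124 + 109 = -15)
sqrt(W + I) = sqrt(-15 - 2888/429) = sqrt(-9323/429) = I*sqrt(3999567)/429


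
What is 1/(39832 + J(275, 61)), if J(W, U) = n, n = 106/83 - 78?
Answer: 83/3299688 ≈ 2.5154e-5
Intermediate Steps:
n = -6368/83 (n = 106*(1/83) - 78 = 106/83 - 78 = -6368/83 ≈ -76.723)
J(W, U) = -6368/83
1/(39832 + J(275, 61)) = 1/(39832 - 6368/83) = 1/(3299688/83) = 83/3299688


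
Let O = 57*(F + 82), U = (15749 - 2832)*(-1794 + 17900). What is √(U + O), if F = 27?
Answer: √208047415 ≈ 14424.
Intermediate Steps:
U = 208041202 (U = 12917*16106 = 208041202)
O = 6213 (O = 57*(27 + 82) = 57*109 = 6213)
√(U + O) = √(208041202 + 6213) = √208047415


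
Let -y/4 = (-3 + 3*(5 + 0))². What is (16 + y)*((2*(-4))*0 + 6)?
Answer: -3360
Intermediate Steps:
y = -576 (y = -4*(-3 + 3*(5 + 0))² = -4*(-3 + 3*5)² = -4*(-3 + 15)² = -4*12² = -4*144 = -576)
(16 + y)*((2*(-4))*0 + 6) = (16 - 576)*((2*(-4))*0 + 6) = -560*(-8*0 + 6) = -560*(0 + 6) = -560*6 = -3360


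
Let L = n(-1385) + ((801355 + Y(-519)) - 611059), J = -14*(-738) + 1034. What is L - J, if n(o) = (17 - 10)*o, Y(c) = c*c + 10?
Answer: 438606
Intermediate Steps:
Y(c) = 10 + c**2 (Y(c) = c**2 + 10 = 10 + c**2)
n(o) = 7*o
J = 11366 (J = 10332 + 1034 = 11366)
L = 449972 (L = 7*(-1385) + ((801355 + (10 + (-519)**2)) - 611059) = -9695 + ((801355 + (10 + 269361)) - 611059) = -9695 + ((801355 + 269371) - 611059) = -9695 + (1070726 - 611059) = -9695 + 459667 = 449972)
L - J = 449972 - 1*11366 = 449972 - 11366 = 438606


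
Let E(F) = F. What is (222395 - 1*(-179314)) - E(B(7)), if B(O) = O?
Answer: 401702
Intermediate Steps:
(222395 - 1*(-179314)) - E(B(7)) = (222395 - 1*(-179314)) - 1*7 = (222395 + 179314) - 7 = 401709 - 7 = 401702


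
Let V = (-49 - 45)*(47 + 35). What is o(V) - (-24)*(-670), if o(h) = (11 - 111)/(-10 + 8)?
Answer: -16030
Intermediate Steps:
V = -7708 (V = -94*82 = -7708)
o(h) = 50 (o(h) = -100/(-2) = -100*(-½) = 50)
o(V) - (-24)*(-670) = 50 - (-24)*(-670) = 50 - 1*16080 = 50 - 16080 = -16030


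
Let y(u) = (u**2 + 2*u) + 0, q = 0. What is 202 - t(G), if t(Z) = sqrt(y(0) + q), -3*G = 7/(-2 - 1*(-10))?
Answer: 202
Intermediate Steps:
y(u) = u**2 + 2*u
G = -7/24 (G = -7/(3*(-2 - 1*(-10))) = -7/(3*(-2 + 10)) = -7/(3*8) = -1/3*7/8 = -7/24 ≈ -0.29167)
t(Z) = 0 (t(Z) = sqrt(0*(2 + 0) + 0) = sqrt(0*2 + 0) = sqrt(0 + 0) = sqrt(0) = 0)
202 - t(G) = 202 - 1*0 = 202 + 0 = 202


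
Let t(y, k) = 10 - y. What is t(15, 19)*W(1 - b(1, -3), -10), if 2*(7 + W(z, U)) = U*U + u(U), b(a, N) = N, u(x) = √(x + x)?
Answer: -215 - 5*I*√5 ≈ -215.0 - 11.18*I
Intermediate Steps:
u(x) = √2*√x (u(x) = √(2*x) = √2*√x)
W(z, U) = -7 + U²/2 + √2*√U/2 (W(z, U) = -7 + (U*U + √2*√U)/2 = -7 + (U² + √2*√U)/2 = -7 + (U²/2 + √2*√U/2) = -7 + U²/2 + √2*√U/2)
t(15, 19)*W(1 - b(1, -3), -10) = (10 - 1*15)*(-7 + (½)*(-10)² + √2*√(-10)/2) = (10 - 15)*(-7 + (½)*100 + √2*(I*√10)/2) = -5*(-7 + 50 + I*√5) = -5*(43 + I*√5) = -215 - 5*I*√5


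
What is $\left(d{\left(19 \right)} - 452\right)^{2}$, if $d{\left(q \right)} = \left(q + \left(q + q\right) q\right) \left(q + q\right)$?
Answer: $767622436$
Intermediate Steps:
$d{\left(q \right)} = 2 q \left(q + 2 q^{2}\right)$ ($d{\left(q \right)} = \left(q + 2 q q\right) 2 q = \left(q + 2 q^{2}\right) 2 q = 2 q \left(q + 2 q^{2}\right)$)
$\left(d{\left(19 \right)} - 452\right)^{2} = \left(19^{2} \left(2 + 4 \cdot 19\right) - 452\right)^{2} = \left(361 \left(2 + 76\right) - 452\right)^{2} = \left(361 \cdot 78 - 452\right)^{2} = \left(28158 - 452\right)^{2} = 27706^{2} = 767622436$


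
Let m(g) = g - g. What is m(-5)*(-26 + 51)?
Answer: 0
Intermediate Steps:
m(g) = 0
m(-5)*(-26 + 51) = 0*(-26 + 51) = 0*25 = 0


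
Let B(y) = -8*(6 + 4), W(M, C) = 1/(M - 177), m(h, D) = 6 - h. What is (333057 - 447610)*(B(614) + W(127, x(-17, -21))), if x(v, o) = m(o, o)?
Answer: 458326553/50 ≈ 9.1665e+6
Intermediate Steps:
x(v, o) = 6 - o
W(M, C) = 1/(-177 + M)
B(y) = -80 (B(y) = -8*10 = -80)
(333057 - 447610)*(B(614) + W(127, x(-17, -21))) = (333057 - 447610)*(-80 + 1/(-177 + 127)) = -114553*(-80 + 1/(-50)) = -114553*(-80 - 1/50) = -114553*(-4001/50) = 458326553/50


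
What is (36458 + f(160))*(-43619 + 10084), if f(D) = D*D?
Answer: -2081115030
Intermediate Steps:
f(D) = D²
(36458 + f(160))*(-43619 + 10084) = (36458 + 160²)*(-43619 + 10084) = (36458 + 25600)*(-33535) = 62058*(-33535) = -2081115030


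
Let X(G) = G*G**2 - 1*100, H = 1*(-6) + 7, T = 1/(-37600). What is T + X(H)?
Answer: -3722401/37600 ≈ -99.000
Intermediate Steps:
T = -1/37600 ≈ -2.6596e-5
H = 1 (H = -6 + 7 = 1)
X(G) = -100 + G**3 (X(G) = G**3 - 100 = -100 + G**3)
T + X(H) = -1/37600 + (-100 + 1**3) = -1/37600 + (-100 + 1) = -1/37600 - 99 = -3722401/37600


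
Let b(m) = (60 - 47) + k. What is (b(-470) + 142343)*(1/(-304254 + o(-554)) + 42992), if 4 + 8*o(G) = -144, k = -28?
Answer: 3723665784453264/608545 ≈ 6.1190e+9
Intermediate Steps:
o(G) = -37/2 (o(G) = -½ + (⅛)*(-144) = -½ - 18 = -37/2)
b(m) = -15 (b(m) = (60 - 47) - 28 = 13 - 28 = -15)
(b(-470) + 142343)*(1/(-304254 + o(-554)) + 42992) = (-15 + 142343)*(1/(-304254 - 37/2) + 42992) = 142328*(1/(-608545/2) + 42992) = 142328*(-2/608545 + 42992) = 142328*(26162566638/608545) = 3723665784453264/608545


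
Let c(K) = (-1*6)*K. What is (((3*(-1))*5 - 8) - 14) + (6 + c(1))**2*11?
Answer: -37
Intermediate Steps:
c(K) = -6*K
(((3*(-1))*5 - 8) - 14) + (6 + c(1))**2*11 = (((3*(-1))*5 - 8) - 14) + (6 - 6*1)**2*11 = ((-3*5 - 8) - 14) + (6 - 6)**2*11 = ((-15 - 8) - 14) + 0**2*11 = (-23 - 14) + 0*11 = -37 + 0 = -37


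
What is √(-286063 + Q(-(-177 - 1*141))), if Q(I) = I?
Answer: I*√285745 ≈ 534.55*I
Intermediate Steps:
√(-286063 + Q(-(-177 - 1*141))) = √(-286063 - (-177 - 1*141)) = √(-286063 - (-177 - 141)) = √(-286063 - 1*(-318)) = √(-286063 + 318) = √(-285745) = I*√285745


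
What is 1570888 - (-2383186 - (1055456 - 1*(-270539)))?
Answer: 5280069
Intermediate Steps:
1570888 - (-2383186 - (1055456 - 1*(-270539))) = 1570888 - (-2383186 - (1055456 + 270539)) = 1570888 - (-2383186 - 1*1325995) = 1570888 - (-2383186 - 1325995) = 1570888 - 1*(-3709181) = 1570888 + 3709181 = 5280069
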